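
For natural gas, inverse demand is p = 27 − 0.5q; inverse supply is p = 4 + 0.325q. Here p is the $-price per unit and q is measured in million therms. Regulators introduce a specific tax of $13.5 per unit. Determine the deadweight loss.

$110.45 million

Competitive equilibrium: 27 − 0.5q = 4 + 0.325q → q* = 27.8788, p* = 13.0606.
With the tax, the buyer price exceeds the seller price by 13.5: (27 − 0.5q) − (4 + 0.325q) = 13.5 → q' = 11.5152.
Δq = 27.8788 − 11.5152 = 16.3636; the wedge equals the tax, 13.5.
Deadweight loss = ½ × 16.3636 × 13.5 = $110.45 million.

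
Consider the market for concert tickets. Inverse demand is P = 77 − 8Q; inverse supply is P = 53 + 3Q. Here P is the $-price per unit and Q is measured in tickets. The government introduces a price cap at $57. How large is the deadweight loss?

Competitive equilibrium: 77 − 8Q = 53 + 3Q → Q* = 2.1818, P* = 59.5455.
At the ceiling P = 57, quantity supplied = (57 − 53)/3 = 1.3333.
Willingness to pay at Q' = 1.3333: 77 − 8·1.3333 = 66.3336.
ΔQ = 2.1818 − 1.3333 = 0.8485; wedge = 66.3336 − 57 = 9.3336.
The triangle = ½ × 0.8485 × 9.3336 = $3.96.

$3.96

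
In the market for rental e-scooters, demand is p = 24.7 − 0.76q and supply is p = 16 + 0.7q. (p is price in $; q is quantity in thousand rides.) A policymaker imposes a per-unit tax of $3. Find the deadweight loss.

Competitive equilibrium: 24.7 − 0.76q = 16 + 0.7q → q* = 5.9589, p* = 20.1712.
With the tax, the buyer price exceeds the seller price by 3: (24.7 − 0.76q) − (16 + 0.7q) = 3 → q' = 3.9041.
Δq = 5.9589 − 3.9041 = 2.0548; the wedge equals the tax, 3.
DWL = ½ × 2.0548 × 3 = $3.08 thousand.

$3.08 thousand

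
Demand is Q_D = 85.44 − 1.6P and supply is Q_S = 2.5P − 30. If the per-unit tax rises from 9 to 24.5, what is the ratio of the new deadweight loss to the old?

In inverse form: demand P = 53.4 − 0.625Q, supply P = 12 + 0.4Q.
Competitive equilibrium: 53.4 − 0.625Q = 12 + 0.4Q → Q* = 40.3902, P* = 28.1561.
For a per-unit tax t: ΔQ = t/1.025, so DWL = ½·t·(t/1.025) = t²/2.05.
At t = 9: DWL = 39.512. At t = 24.5: DWL = 292.805.
Ratio = (24.5/9)² = 7.410.

7.410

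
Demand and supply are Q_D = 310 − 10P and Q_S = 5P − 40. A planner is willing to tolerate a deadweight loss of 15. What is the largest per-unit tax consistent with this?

In inverse form: demand P = 31 − 0.1Q, supply P = 8 + 0.2Q.
Competitive equilibrium: 31 − 0.1Q = 8 + 0.2Q → Q* = 76.6667, P* = 23.3333.
A tax t gives ΔQ = t/0.3 and wedge t, so DWL = t²/0.6.
t²/0.6 = 15 → t² = 9 → t = 3.

3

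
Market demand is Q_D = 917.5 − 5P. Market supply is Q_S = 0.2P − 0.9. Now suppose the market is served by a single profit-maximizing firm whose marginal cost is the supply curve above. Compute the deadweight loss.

In inverse form: demand P = 183.5 − 0.2Q, supply P = 4.5 + 5Q.
Competitive equilibrium: 183.5 − 0.2Q = 4.5 + 5Q → Q* = 34.4231, P* = 176.6154.
Marginal revenue: MR = 183.5 − 0.4Q. Set MR = MC: 183.5 − 0.4Q = 4.5 + 5Q → Q_m = 33.1481.
Price P_m = 183.5 − 0.2·33.1481 = 176.8704; MC(Q_m) = 4.5 + 5·33.1481 = 170.2405.
Competitive Q* = 34.4231, so ΔQ = 1.275; wedge = 176.8704 − 170.2405 = 6.6299.
DWL = ½ × 1.275 × 6.6299 = 4.23.

4.23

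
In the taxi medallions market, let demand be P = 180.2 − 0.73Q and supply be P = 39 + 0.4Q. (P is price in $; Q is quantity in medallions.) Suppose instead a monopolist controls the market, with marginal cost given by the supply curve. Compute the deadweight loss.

Competitive equilibrium: 180.2 − 0.73Q = 39 + 0.4Q → Q* = 124.9558, P* = 88.9823.
Marginal revenue: MR = 180.2 − 1.46Q. Set MR = MC: 180.2 − 1.46Q = 39 + 0.4Q → Q_m = 75.914.
Price P_m = 180.2 − 0.73·75.914 = 124.7828; MC(Q_m) = 39 + 0.4·75.914 = 69.3656.
Competitive Q* = 124.9558, so ΔQ = 49.0418; wedge = 124.7828 − 69.3656 = 55.4172.
Welfare loss = ½ × 49.0418 × 55.4172 = $1358.88.

$1358.88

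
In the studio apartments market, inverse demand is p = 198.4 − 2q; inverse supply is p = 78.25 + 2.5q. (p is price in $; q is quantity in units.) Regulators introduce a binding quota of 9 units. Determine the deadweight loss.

Competitive equilibrium: 198.4 − 2q = 78.25 + 2.5q → q* = 26.7, p* = 145.
At q = 9: demand price = 198.4 − 2·9 = 180.4; supply price = 78.25 + 2.5·9 = 100.75.
Δq = 26.7 − 9 = 17.7; wedge = 180.4 − 100.75 = 79.65.
Deadweight loss = ½ × 17.7 × 79.65 = $704.90.

$704.90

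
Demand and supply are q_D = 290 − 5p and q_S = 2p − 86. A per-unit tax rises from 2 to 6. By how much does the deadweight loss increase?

In inverse form: demand p = 58 − 0.2q, supply p = 43 + 0.5q.
Competitive equilibrium: 58 − 0.2q = 43 + 0.5q → q* = 21.4286, p* = 53.7143.
For a per-unit tax t: Δq = t/0.7, so DWL = ½·t·(t/0.7) = t²/1.4.
At t = 2: DWL = 2.857. At t = 6: DWL = 25.714.
Increase = 25.714 − 2.857 = 22.86.

22.86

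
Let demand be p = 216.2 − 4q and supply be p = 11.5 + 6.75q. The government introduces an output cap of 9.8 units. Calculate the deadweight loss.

Competitive equilibrium: 216.2 − 4q = 11.5 + 6.75q → q* = 19.0419, p* = 140.0326.
At q = 9.8: demand price = 216.2 − 4·9.8 = 177; supply price = 11.5 + 6.75·9.8 = 77.65.
Δq = 19.0419 − 9.8 = 9.2419; wedge = 177 − 77.65 = 99.35.
Welfare loss = ½ × 9.2419 × 99.35 = 459.09.

459.09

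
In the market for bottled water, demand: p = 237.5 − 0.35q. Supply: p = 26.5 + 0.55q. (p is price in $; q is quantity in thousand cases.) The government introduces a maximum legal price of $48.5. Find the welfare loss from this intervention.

$17013.89 thousand

Competitive equilibrium: 237.5 − 0.35q = 26.5 + 0.55q → q* = 234.4444, p* = 155.4444.
At the ceiling p = 48.5, quantity supplied = (48.5 − 26.5)/0.55 = 40.
Willingness to pay at q' = 40: 237.5 − 0.35·40 = 223.5.
Δq = 234.4444 − 40 = 194.4444; wedge = 223.5 − 48.5 = 175.
DWL = ½ × 194.4444 × 175 = $17013.89 thousand.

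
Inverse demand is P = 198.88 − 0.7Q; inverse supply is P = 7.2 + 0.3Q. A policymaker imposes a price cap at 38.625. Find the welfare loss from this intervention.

3778.41

Competitive equilibrium: 198.88 − 0.7Q = 7.2 + 0.3Q → Q* = 191.68, P* = 64.704.
At the ceiling P = 38.625, quantity supplied = (38.625 − 7.2)/0.3 = 104.75.
Willingness to pay at Q' = 104.75: 198.88 − 0.7·104.75 = 125.555.
ΔQ = 191.68 − 104.75 = 86.93; wedge = 125.555 − 38.625 = 86.93.
Welfare loss = ½ × 86.93 × 86.93 = 3778.41.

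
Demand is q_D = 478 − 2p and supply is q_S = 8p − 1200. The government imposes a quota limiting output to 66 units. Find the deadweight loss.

1824.05

In inverse form: demand p = 239 − 0.5q, supply p = 150 + 0.125q.
Competitive equilibrium: 239 − 0.5q = 150 + 0.125q → q* = 142.4, p* = 167.8.
At q = 66: demand price = 239 − 0.5·66 = 206; supply price = 150 + 0.125·66 = 158.25.
Δq = 142.4 − 66 = 76.4; wedge = 206 − 158.25 = 47.75.
Welfare loss = ½ × 76.4 × 47.75 = 1824.05.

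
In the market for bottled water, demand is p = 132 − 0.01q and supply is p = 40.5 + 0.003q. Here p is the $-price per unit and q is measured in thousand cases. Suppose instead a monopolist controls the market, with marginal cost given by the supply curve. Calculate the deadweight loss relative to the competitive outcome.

Competitive equilibrium: 132 − 0.01q = 40.5 + 0.003q → q* = 7038.46154, p* = 61.61538.
Marginal revenue: MR = 132 − 0.02q. Set MR = MC: 132 − 0.02q = 40.5 + 0.003q → q_m = 3978.26087.
Price p_m = 132 − 0.01·3978.26087 = 92.21739; MC(q_m) = 40.5 + 0.003·3978.26087 = 52.43478.
Competitive q* = 7038.46154, so Δq = 3060.20067; wedge = 92.21739 − 52.43478 = 39.78261.
Deadweight loss = ½ × 3060.20067 × 39.78261 = $60871.38 thousand.

$60871.38 thousand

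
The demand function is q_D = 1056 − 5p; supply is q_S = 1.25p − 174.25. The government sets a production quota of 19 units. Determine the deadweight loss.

1393.92

In inverse form: demand p = 211.2 − 0.2q, supply p = 139.4 + 0.8q.
Competitive equilibrium: 211.2 − 0.2q = 139.4 + 0.8q → q* = 71.8, p* = 196.84.
At q = 19: demand price = 211.2 − 0.2·19 = 207.4; supply price = 139.4 + 0.8·19 = 154.6.
Δq = 71.8 − 19 = 52.8; wedge = 207.4 − 154.6 = 52.8.
DWL = ½ × 52.8 × 52.8 = 1393.92.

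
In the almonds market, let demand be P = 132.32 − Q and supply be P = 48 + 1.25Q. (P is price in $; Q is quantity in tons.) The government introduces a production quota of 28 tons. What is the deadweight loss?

Competitive equilibrium: 132.32 − Q = 48 + 1.25Q → Q* = 37.4756, P* = 94.8444.
At Q = 28: demand price = 132.32 − 1·28 = 104.32; supply price = 48 + 1.25·28 = 83.
ΔQ = 37.4756 − 28 = 9.4756; wedge = 104.32 − 83 = 21.32.
DWL = ½ × 9.4756 × 21.32 = $101.01.

$101.01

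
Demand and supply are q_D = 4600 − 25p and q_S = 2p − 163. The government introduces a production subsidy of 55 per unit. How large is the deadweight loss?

In inverse form: demand p = 184 − 0.04q, supply p = 81.5 + 0.5q.
Competitive equilibrium: 184 − 0.04q = 81.5 + 0.5q → q* = 189.8148, p* = 176.4074.
The subsidy lowers effective supply by 55: p = 26.5 + 0.5q.
New quantity: 184 − 0.04q = 26.5 + 0.5q → q' = 291.6667.
Overproduction Δq = 291.6667 − 189.8148 = 101.8519; wedge = subsidy = 55.
Welfare loss = ½ × 101.8519 × 55 = 2800.93.

2800.93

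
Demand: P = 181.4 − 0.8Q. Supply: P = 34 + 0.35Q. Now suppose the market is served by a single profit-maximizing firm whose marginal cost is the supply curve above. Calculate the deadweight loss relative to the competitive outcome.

1589.93

Competitive equilibrium: 181.4 − 0.8Q = 34 + 0.35Q → Q* = 128.1739, P* = 78.8609.
Marginal revenue: MR = 181.4 − 1.6Q. Set MR = MC: 181.4 − 1.6Q = 34 + 0.35Q → Q_m = 75.5897.
Price P_m = 181.4 − 0.8·75.5897 = 120.9282; MC(Q_m) = 34 + 0.35·75.5897 = 60.4564.
Competitive Q* = 128.1739, so ΔQ = 52.5842; wedge = 120.9282 − 60.4564 = 60.4718.
Deadweight loss = ½ × 52.5842 × 60.4718 = 1589.93.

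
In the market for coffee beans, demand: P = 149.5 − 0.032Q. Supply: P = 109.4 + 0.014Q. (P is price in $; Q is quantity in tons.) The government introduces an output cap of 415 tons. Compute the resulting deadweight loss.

Competitive equilibrium: 149.5 − 0.032Q = 109.4 + 0.014Q → Q* = 871.7391, P* = 121.6043.
At Q = 415: demand price = 149.5 − 0.032·415 = 136.22; supply price = 109.4 + 0.014·415 = 115.21.
ΔQ = 871.7391 − 415 = 456.7391; wedge = 136.22 − 115.21 = 21.01.
Deadweight loss = ½ × 456.7391 × 21.01 = $4798.04.

$4798.04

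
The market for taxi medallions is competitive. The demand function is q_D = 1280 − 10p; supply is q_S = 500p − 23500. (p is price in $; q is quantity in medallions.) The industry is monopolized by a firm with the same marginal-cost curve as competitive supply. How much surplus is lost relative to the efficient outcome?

In inverse form: demand p = 128 − 0.1q, supply p = 47 + 0.002q.
Competitive equilibrium: 128 − 0.1q = 47 + 0.002q → q* = 794.1176, p* = 48.5882.
Marginal revenue: MR = 128 − 0.2q. Set MR = MC: 128 − 0.2q = 47 + 0.002q → q_m = 400.9901.
Price p_m = 128 − 0.1·400.9901 = 87.901; MC(q_m) = 47 + 0.002·400.9901 = 47.802.
Competitive q* = 794.1176, so Δq = 393.1275; wedge = 87.901 − 47.802 = 40.099.
DWL = ½ × 393.1275 × 40.099 = $7882.01.

$7882.01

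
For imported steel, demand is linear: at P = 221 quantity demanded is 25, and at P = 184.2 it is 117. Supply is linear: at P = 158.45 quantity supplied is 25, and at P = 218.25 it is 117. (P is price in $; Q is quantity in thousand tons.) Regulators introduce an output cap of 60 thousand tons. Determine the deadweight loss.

Demand slope = (184.2 − 221)/(117 − 25) = −0.4, so P = 231 − 0.4Q.
Supply slope = (218.25 − 158.45)/(117 − 25) = 0.65, so P = 142.2 + 0.65Q.
Competitive equilibrium: 231 − 0.4Q = 142.2 + 0.65Q → Q* = 84.5714, P* = 197.1714.
At Q = 60: demand price = 231 − 0.4·60 = 207; supply price = 142.2 + 0.65·60 = 181.2.
ΔQ = 84.5714 − 60 = 24.5714; wedge = 207 − 181.2 = 25.8.
The triangle = ½ × 24.5714 × 25.8 = $316.97 thousand.

$316.97 thousand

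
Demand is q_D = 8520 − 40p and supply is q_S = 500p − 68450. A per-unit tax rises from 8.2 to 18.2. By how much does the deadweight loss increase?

4888.89

In inverse form: demand p = 213 − 0.025q, supply p = 136.9 + 0.002q.
Competitive equilibrium: 213 − 0.025q = 136.9 + 0.002q → q* = 2818.5185, p* = 142.537.
For a per-unit tax t: Δq = t/0.027, so DWL = ½·t·(t/0.027) = t²/0.054.
At t = 8.2: DWL = 1245.185. At t = 18.2: DWL = 6134.074.
Increase = 6134.074 − 1245.185 = 4888.89.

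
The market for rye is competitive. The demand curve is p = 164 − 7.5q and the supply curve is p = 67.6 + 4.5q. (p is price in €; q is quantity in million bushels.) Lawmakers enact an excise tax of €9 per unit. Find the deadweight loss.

Competitive equilibrium: 164 − 7.5q = 67.6 + 4.5q → q* = 8.0333, p* = 103.75.
With the tax, the buyer price exceeds the seller price by 9: (164 − 7.5q) − (67.6 + 4.5q) = 9 → q' = 7.2833.
Δq = 8.0333 − 7.2833 = 0.75; the wedge equals the tax, 9.
DWL = ½ × 0.75 × 9 = €3.375 million.

€3.375 million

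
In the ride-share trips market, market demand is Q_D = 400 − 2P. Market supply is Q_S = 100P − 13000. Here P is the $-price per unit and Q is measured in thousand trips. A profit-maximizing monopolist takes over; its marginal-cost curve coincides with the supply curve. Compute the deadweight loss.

$1177.32 thousand

In inverse form: demand P = 200 − 0.5Q, supply P = 130 + 0.01Q.
Competitive equilibrium: 200 − 0.5Q = 130 + 0.01Q → Q* = 137.2549, P* = 131.3725.
Marginal revenue: MR = 200 − Q. Set MR = MC: 200 − Q = 130 + 0.01Q → Q_m = 69.3069.
Price P_m = 200 − 0.5·69.3069 = 165.3466; MC(Q_m) = 130 + 0.01·69.3069 = 130.6931.
Competitive Q* = 137.2549, so ΔQ = 67.948; wedge = 165.3466 − 130.6931 = 34.6535.
Welfare loss = ½ × 67.948 × 34.6535 = $1177.32 thousand.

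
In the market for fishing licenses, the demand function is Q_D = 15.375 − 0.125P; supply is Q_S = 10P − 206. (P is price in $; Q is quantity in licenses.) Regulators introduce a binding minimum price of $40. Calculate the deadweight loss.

$20.81

In inverse form: demand P = 123 − 8Q, supply P = 20.6 + 0.1Q.
Competitive equilibrium: 123 − 8Q = 20.6 + 0.1Q → Q* = 12.642, P* = 21.8642.
At the floor P = 40, quantity demanded = (123 − 40)/8 = 10.375.
Sellers' marginal cost at Q' = 10.375: 20.6 + 0.1·10.375 = 21.6375.
ΔQ = 12.642 − 10.375 = 2.267; wedge = 40 − 21.6375 = 18.3625.
DWL = ½ × 2.267 × 18.3625 = $20.81.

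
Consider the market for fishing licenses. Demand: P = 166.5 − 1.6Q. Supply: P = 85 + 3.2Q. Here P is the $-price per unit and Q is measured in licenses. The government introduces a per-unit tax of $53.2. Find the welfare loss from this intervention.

Competitive equilibrium: 166.5 − 1.6Q = 85 + 3.2Q → Q* = 16.9792, P* = 139.3333.
With the tax, the buyer price exceeds the seller price by 53.2: (166.5 − 1.6Q) − (85 + 3.2Q) = 53.2 → Q' = 5.8958.
ΔQ = 16.9792 − 5.8958 = 11.0834; the wedge equals the tax, 53.2.
Welfare loss = ½ × 11.0834 × 53.2 = $294.82.

$294.82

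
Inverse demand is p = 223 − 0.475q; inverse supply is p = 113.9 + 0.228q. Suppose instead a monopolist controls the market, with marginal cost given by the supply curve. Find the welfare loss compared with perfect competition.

Competitive equilibrium: 223 − 0.475q = 113.9 + 0.228q → q* = 155.192, p* = 149.2838.
Marginal revenue: MR = 223 − 0.95q. Set MR = MC: 223 − 0.95q = 113.9 + 0.228q → q_m = 92.6146.
Price p_m = 223 − 0.475·92.6146 = 179.0081; MC(q_m) = 113.9 + 0.228·92.6146 = 135.0161.
Competitive q* = 155.192, so Δq = 62.5774; wedge = 179.0081 − 135.0161 = 43.992.
Welfare loss = ½ × 62.5774 × 43.992 = 1376.45.

1376.45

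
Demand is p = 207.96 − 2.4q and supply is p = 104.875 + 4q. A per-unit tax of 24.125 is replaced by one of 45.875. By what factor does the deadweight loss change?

Competitive equilibrium: 207.96 − 2.4q = 104.875 + 4q → q* = 16.107, p* = 169.3031.
For a per-unit tax t: Δq = t/6.4, so DWL = ½·t·(t/6.4) = t²/12.8.
At t = 24.125: DWL = 45.470. At t = 45.875: DWL = 164.415.
Ratio = (45.875/24.125)² = 3.616.

3.616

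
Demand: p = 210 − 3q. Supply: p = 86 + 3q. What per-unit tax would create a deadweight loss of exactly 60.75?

27

Competitive equilibrium: 210 − 3q = 86 + 3q → q* = 20.6667, p* = 148.
A tax t gives Δq = t/6 and wedge t, so DWL = t²/12.
t²/12 = 60.75 → t² = 729 → t = 27.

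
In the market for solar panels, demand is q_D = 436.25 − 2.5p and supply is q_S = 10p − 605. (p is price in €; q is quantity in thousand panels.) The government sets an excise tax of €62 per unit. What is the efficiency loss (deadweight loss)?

€3844 thousand

In inverse form: demand p = 174.5 − 0.4q, supply p = 60.5 + 0.1q.
Competitive equilibrium: 174.5 − 0.4q = 60.5 + 0.1q → q* = 228, p* = 83.3.
With the tax, the buyer price exceeds the seller price by 62: (174.5 − 0.4q) − (60.5 + 0.1q) = 62 → q' = 104.
Δq = 228 − 104 = 124; the wedge equals the tax, 62.
Welfare loss = ½ × 124 × 62 = €3844 thousand.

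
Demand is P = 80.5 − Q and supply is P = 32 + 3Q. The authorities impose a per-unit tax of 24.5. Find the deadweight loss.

Competitive equilibrium: 80.5 − Q = 32 + 3Q → Q* = 12.125, P* = 68.375.
With the tax, the buyer price exceeds the seller price by 24.5: (80.5 − Q) − (32 + 3Q) = 24.5 → Q' = 6.
ΔQ = 12.125 − 6 = 6.125; the wedge equals the tax, 24.5.
The triangle = ½ × 6.125 × 24.5 = 75.03.

75.03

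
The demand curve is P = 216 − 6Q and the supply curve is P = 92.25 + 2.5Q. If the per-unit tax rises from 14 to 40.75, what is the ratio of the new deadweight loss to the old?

Competitive equilibrium: 216 − 6Q = 92.25 + 2.5Q → Q* = 14.5588, P* = 128.6471.
For a per-unit tax t: ΔQ = t/8.5, so DWL = ½·t·(t/8.5) = t²/17.
At t = 14: DWL = 11.529. At t = 40.75: DWL = 97.680.
Ratio = (40.75/14)² = 8.472.

8.472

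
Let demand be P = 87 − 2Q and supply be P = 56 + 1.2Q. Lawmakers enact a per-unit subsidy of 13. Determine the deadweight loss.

Competitive equilibrium: 87 − 2Q = 56 + 1.2Q → Q* = 9.6875, P* = 67.625.
The subsidy lowers effective supply by 13: P = 43 + 1.2Q.
New quantity: 87 − 2Q = 43 + 1.2Q → Q' = 13.75.
Overproduction ΔQ = 13.75 − 9.6875 = 4.0625; wedge = subsidy = 13.
Welfare loss = ½ × 4.0625 × 13 = 26.41.

26.41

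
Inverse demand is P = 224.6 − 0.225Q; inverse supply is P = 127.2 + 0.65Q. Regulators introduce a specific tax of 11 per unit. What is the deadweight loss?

69.14

Competitive equilibrium: 224.6 − 0.225Q = 127.2 + 0.65Q → Q* = 111.3143, P* = 199.5543.
With the tax, the buyer price exceeds the seller price by 11: (224.6 − 0.225Q) − (127.2 + 0.65Q) = 11 → Q' = 98.7429.
ΔQ = 111.3143 − 98.7429 = 12.5714; the wedge equals the tax, 11.
The triangle = ½ × 12.5714 × 11 = 69.14.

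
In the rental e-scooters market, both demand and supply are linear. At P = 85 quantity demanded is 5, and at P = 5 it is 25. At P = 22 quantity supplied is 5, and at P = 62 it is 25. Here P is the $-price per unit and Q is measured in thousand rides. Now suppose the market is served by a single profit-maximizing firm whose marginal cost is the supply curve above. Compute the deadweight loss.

$115.32 thousand

Demand slope = (5 − 85)/(25 − 5) = −4, so P = 105 − 4Q.
Supply slope = (62 − 22)/(25 − 5) = 2, so P = 12 + 2Q.
Competitive equilibrium: 105 − 4Q = 12 + 2Q → Q* = 15.5, P* = 43.
Marginal revenue: MR = 105 − 8Q. Set MR = MC: 105 − 8Q = 12 + 2Q → Q_m = 9.3.
Price P_m = 105 − 4·9.3 = 67.8; MC(Q_m) = 12 + 2·9.3 = 30.6.
Competitive Q* = 15.5, so ΔQ = 6.2; wedge = 67.8 − 30.6 = 37.2.
Deadweight loss = ½ × 6.2 × 37.2 = $115.32 thousand.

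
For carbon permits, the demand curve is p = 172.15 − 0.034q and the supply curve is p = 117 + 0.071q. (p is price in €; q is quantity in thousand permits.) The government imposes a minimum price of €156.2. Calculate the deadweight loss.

Competitive equilibrium: 172.15 − 0.034q = 117 + 0.071q → q* = 525.2381, p* = 154.2919.
At the floor p = 156.2, quantity demanded = (172.15 − 156.2)/0.034 = 469.1176.
Sellers' marginal cost at q' = 469.1176: 117 + 0.071·469.1176 = 150.3073.
Δq = 525.2381 − 469.1176 = 56.1205; wedge = 156.2 − 150.3073 = 5.8927.
The triangle = ½ × 56.1205 × 5.8927 = €165.35 thousand.

€165.35 thousand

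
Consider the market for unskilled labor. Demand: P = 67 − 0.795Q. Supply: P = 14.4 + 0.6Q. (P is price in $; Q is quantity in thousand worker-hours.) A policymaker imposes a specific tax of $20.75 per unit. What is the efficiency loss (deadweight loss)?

Competitive equilibrium: 67 − 0.795Q = 14.4 + 0.6Q → Q* = 37.7061, P* = 37.0237.
With the tax, the buyer price exceeds the seller price by 20.75: (67 − 0.795Q) − (14.4 + 0.6Q) = 20.75 → Q' = 22.8315.
ΔQ = 37.7061 − 22.8315 = 14.8746; the wedge equals the tax, 20.75.
Welfare loss = ½ × 14.8746 × 20.75 = $154.32 thousand.

$154.32 thousand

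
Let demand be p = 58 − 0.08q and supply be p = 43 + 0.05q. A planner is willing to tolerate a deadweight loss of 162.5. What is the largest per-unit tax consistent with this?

6.5

Competitive equilibrium: 58 − 0.08q = 43 + 0.05q → q* = 115.3846, p* = 48.7692.
A tax t gives Δq = t/0.13 and wedge t, so DWL = t²/0.26.
t²/0.26 = 162.5 → t² = 42.25 → t = 6.5.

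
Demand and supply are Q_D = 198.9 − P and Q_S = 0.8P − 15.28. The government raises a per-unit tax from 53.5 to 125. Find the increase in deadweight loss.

2836.17

In inverse form: demand P = 198.9 − Q, supply P = 19.1 + 1.25Q.
Competitive equilibrium: 198.9 − Q = 19.1 + 1.25Q → Q* = 79.9111, P* = 118.9889.
For a per-unit tax t: ΔQ = t/2.25, so DWL = ½·t·(t/2.25) = t²/4.5.
At t = 53.5: DWL = 636.056. At t = 125: DWL = 3472.222.
Increase = 3472.222 − 636.056 = 2836.17.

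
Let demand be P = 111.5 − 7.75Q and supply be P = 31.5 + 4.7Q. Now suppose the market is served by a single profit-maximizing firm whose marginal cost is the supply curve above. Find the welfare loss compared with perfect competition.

37.83

Competitive equilibrium: 111.5 − 7.75Q = 31.5 + 4.7Q → Q* = 6.4257, P* = 61.7008.
Marginal revenue: MR = 111.5 − 15.5Q. Set MR = MC: 111.5 − 15.5Q = 31.5 + 4.7Q → Q_m = 3.9604.
Price P_m = 111.5 − 7.75·3.9604 = 80.8069; MC(Q_m) = 31.5 + 4.7·3.9604 = 50.1139.
Competitive Q* = 6.4257, so ΔQ = 2.4653; wedge = 80.8069 − 50.1139 = 30.693.
Deadweight loss = ½ × 2.4653 × 30.693 = 37.83.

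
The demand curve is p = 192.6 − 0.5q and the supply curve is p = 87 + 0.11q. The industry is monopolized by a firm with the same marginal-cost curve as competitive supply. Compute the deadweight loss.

Competitive equilibrium: 192.6 − 0.5q = 87 + 0.11q → q* = 173.1148, p* = 106.0426.
Marginal revenue: MR = 192.6 − q. Set MR = MC: 192.6 − q = 87 + 0.11q → q_m = 95.1351.
Price p_m = 192.6 − 0.5·95.1351 = 145.0325; MC(q_m) = 87 + 0.11·95.1351 = 97.4649.
Competitive q* = 173.1148, so Δq = 77.9797; wedge = 145.0325 − 97.4649 = 47.5676.
DWL = ½ × 77.9797 × 47.5676 = 1854.65.

1854.65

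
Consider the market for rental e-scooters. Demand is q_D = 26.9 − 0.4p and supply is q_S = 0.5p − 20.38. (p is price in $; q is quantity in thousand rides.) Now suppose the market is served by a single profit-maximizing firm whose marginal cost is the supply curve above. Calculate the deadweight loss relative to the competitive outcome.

$9.95 thousand

In inverse form: demand p = 67.25 − 2.5q, supply p = 40.76 + 2q.
Competitive equilibrium: 67.25 − 2.5q = 40.76 + 2q → q* = 5.8867, p* = 52.5333.
Marginal revenue: MR = 67.25 − 5q. Set MR = MC: 67.25 − 5q = 40.76 + 2q → q_m = 3.7843.
Price p_m = 67.25 − 2.5·3.7843 = 57.7893; MC(q_m) = 40.76 + 2·3.7843 = 48.3286.
Competitive q* = 5.8867, so Δq = 2.1024; wedge = 57.7893 − 48.3286 = 9.4607.
Welfare loss = ½ × 2.1024 × 9.4607 = $9.95 thousand.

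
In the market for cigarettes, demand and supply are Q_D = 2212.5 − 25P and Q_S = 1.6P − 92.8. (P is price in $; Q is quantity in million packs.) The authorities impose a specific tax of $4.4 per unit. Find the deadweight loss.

In inverse form: demand P = 88.5 − 0.04Q, supply P = 58 + 0.625Q.
Competitive equilibrium: 88.5 − 0.04Q = 58 + 0.625Q → Q* = 45.8647, P* = 86.6654.
With the tax, the buyer price exceeds the seller price by 4.4: (88.5 − 0.04Q) − (58 + 0.625Q) = 4.4 → Q' = 39.2481.
ΔQ = 45.8647 − 39.2481 = 6.6166; the wedge equals the tax, 4.4.
The triangle = ½ × 6.6166 × 4.4 = $14.56 million.

$14.56 million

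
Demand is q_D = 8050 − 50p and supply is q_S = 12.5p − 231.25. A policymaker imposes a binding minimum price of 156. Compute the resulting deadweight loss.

In inverse form: demand p = 161 − 0.02q, supply p = 18.5 + 0.08q.
Competitive equilibrium: 161 − 0.02q = 18.5 + 0.08q → q* = 1425, p* = 132.5.
At the floor p = 156, quantity demanded = (161 − 156)/0.02 = 250.
Sellers' marginal cost at q' = 250: 18.5 + 0.08·250 = 38.5.
Δq = 1425 − 250 = 1175; wedge = 156 − 38.5 = 117.5.
DWL = ½ × 1175 × 117.5 = 69031.25.

69031.25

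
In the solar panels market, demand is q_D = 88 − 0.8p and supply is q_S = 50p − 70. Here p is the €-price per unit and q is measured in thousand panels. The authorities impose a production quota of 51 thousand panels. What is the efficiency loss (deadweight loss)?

In inverse form: demand p = 110 − 1.25q, supply p = 1.4 + 0.02q.
Competitive equilibrium: 110 − 1.25q = 1.4 + 0.02q → q* = 85.5118, p* = 3.1102.
At q = 51: demand price = 110 − 1.25·51 = 46.25; supply price = 1.4 + 0.02·51 = 2.42.
Δq = 85.5118 − 51 = 34.5118; wedge = 46.25 − 2.42 = 43.83.
Deadweight loss = ½ × 34.5118 × 43.83 = €756.33 thousand.

€756.33 thousand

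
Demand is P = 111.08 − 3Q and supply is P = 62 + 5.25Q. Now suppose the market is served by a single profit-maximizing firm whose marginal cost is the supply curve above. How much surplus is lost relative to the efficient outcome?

10.38

Competitive equilibrium: 111.08 − 3Q = 62 + 5.25Q → Q* = 5.9491, P* = 93.2327.
Marginal revenue: MR = 111.08 − 6Q. Set MR = MC: 111.08 − 6Q = 62 + 5.25Q → Q_m = 4.3627.
Price P_m = 111.08 − 3·4.3627 = 97.9919; MC(Q_m) = 62 + 5.25·4.3627 = 84.9042.
Competitive Q* = 5.9491, so ΔQ = 1.5864; wedge = 97.9919 − 84.9042 = 13.0877.
Deadweight loss = ½ × 1.5864 × 13.0877 = 10.38.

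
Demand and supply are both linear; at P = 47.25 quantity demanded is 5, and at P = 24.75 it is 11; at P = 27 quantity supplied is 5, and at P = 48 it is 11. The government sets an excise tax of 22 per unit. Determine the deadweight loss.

Demand slope = (24.75 − 47.25)/(11 − 5) = −3.75, so P = 66 − 3.75Q.
Supply slope = (48 − 27)/(11 − 5) = 3.5, so P = 9.5 + 3.5Q.
Competitive equilibrium: 66 − 3.75Q = 9.5 + 3.5Q → Q* = 7.7931, P* = 36.7759.
With the tax, the buyer price exceeds the seller price by 22: (66 − 3.75Q) − (9.5 + 3.5Q) = 22 → Q' = 4.7586.
ΔQ = 7.7931 − 4.7586 = 3.0345; the wedge equals the tax, 22.
The triangle = ½ × 3.0345 × 22 = 33.38.

33.38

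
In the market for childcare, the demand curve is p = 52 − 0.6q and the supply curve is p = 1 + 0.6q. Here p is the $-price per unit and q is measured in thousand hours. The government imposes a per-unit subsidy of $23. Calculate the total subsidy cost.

Competitive equilibrium: 52 − 0.6q = 1 + 0.6q → q* = 42.5, p* = 26.5.
The subsidy lowers effective supply by 23: p = 0.6q − 22.
New quantity: 52 − 0.6q = 0.6q − 22 → q' = 61.6667.
Total subsidy cost = 23 × 61.6667 = $1418.33 thousand.

$1418.33 thousand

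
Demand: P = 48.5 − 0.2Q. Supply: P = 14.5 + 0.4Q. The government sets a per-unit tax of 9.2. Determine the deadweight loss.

70.53

Competitive equilibrium: 48.5 − 0.2Q = 14.5 + 0.4Q → Q* = 56.6667, P* = 37.1667.
With the tax, the buyer price exceeds the seller price by 9.2: (48.5 − 0.2Q) − (14.5 + 0.4Q) = 9.2 → Q' = 41.3333.
ΔQ = 56.6667 − 41.3333 = 15.3334; the wedge equals the tax, 9.2.
Deadweight loss = ½ × 15.3334 × 9.2 = 70.53.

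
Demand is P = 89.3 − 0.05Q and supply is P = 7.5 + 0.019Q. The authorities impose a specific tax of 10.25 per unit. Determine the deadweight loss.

761.32

Competitive equilibrium: 89.3 − 0.05Q = 7.5 + 0.019Q → Q* = 1185.5072, P* = 30.0246.
With the tax, the buyer price exceeds the seller price by 10.25: (89.3 − 0.05Q) − (7.5 + 0.019Q) = 10.25 → Q' = 1036.9565.
ΔQ = 1185.5072 − 1036.9565 = 148.5507; the wedge equals the tax, 10.25.
DWL = ½ × 148.5507 × 10.25 = 761.32.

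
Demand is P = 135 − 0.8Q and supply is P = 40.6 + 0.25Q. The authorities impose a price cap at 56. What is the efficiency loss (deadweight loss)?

Competitive equilibrium: 135 − 0.8Q = 40.6 + 0.25Q → Q* = 89.9048, P* = 63.0762.
At the ceiling P = 56, quantity supplied = (56 − 40.6)/0.25 = 61.6.
Willingness to pay at Q' = 61.6: 135 − 0.8·61.6 = 85.72.
ΔQ = 89.9048 − 61.6 = 28.3048; wedge = 85.72 − 56 = 29.72.
The triangle = ½ × 28.3048 × 29.72 = 420.61.

420.61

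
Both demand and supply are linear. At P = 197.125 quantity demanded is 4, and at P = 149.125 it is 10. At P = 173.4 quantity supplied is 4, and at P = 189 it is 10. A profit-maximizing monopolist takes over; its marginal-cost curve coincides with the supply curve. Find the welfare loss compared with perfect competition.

38.15

Demand slope = (149.125 − 197.125)/(10 − 4) = −8, so P = 229.125 − 8Q.
Supply slope = (189 − 173.4)/(10 − 4) = 2.6, so P = 163 + 2.6Q.
Competitive equilibrium: 229.125 − 8Q = 163 + 2.6Q → Q* = 6.2382, P* = 179.2193.
Marginal revenue: MR = 229.125 − 16Q. Set MR = MC: 229.125 − 16Q = 163 + 2.6Q → Q_m = 3.5551.
Price P_m = 229.125 − 8·3.5551 = 200.6842; MC(Q_m) = 163 + 2.6·3.5551 = 172.2433.
Competitive Q* = 6.2382, so ΔQ = 2.6831; wedge = 200.6842 − 172.2433 = 28.4409.
The triangle = ½ × 2.6831 × 28.4409 = 38.15.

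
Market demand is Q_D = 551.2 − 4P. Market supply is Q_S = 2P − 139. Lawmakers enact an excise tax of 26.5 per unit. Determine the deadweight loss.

468.17

In inverse form: demand P = 137.8 − 0.25Q, supply P = 69.5 + 0.5Q.
Competitive equilibrium: 137.8 − 0.25Q = 69.5 + 0.5Q → Q* = 91.0667, P* = 115.0333.
With the tax, the buyer price exceeds the seller price by 26.5: (137.8 − 0.25Q) − (69.5 + 0.5Q) = 26.5 → Q' = 55.7333.
ΔQ = 91.0667 − 55.7333 = 35.3334; the wedge equals the tax, 26.5.
Deadweight loss = ½ × 35.3334 × 26.5 = 468.17.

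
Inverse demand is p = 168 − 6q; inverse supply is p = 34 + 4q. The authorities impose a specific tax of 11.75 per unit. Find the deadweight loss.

Competitive equilibrium: 168 − 6q = 34 + 4q → q* = 13.4, p* = 87.6.
With the tax, the buyer price exceeds the seller price by 11.75: (168 − 6q) − (34 + 4q) = 11.75 → q' = 12.225.
Δq = 13.4 − 12.225 = 1.175; the wedge equals the tax, 11.75.
The triangle = ½ × 1.175 × 11.75 = 6.90.

6.90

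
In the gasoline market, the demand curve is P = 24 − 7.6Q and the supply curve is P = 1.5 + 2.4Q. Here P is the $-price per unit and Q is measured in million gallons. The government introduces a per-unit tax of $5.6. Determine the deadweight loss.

$1.568 million

Competitive equilibrium: 24 − 7.6Q = 1.5 + 2.4Q → Q* = 2.25, P* = 6.9.
With the tax, the buyer price exceeds the seller price by 5.6: (24 − 7.6Q) − (1.5 + 2.4Q) = 5.6 → Q' = 1.69.
ΔQ = 2.25 − 1.69 = 0.56; the wedge equals the tax, 5.6.
Deadweight loss = ½ × 0.56 × 5.6 = $1.568 million.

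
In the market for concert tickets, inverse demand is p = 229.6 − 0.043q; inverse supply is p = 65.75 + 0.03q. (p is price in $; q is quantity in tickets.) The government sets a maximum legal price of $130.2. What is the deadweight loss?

$337.70

Competitive equilibrium: 229.6 − 0.043q = 65.75 + 0.03q → q* = 2244.5205, p* = 133.0856.
At the ceiling p = 130.2, quantity supplied = (130.2 − 65.75)/0.03 = 2148.3333.
Willingness to pay at q' = 2148.3333: 229.6 − 0.043·2148.3333 = 137.2217.
Δq = 2244.5205 − 2148.3333 = 96.1872; wedge = 137.2217 − 130.2 = 7.0217.
Welfare loss = ½ × 96.1872 × 7.0217 = $337.70.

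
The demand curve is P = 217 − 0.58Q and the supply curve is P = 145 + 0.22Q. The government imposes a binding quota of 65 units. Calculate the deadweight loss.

250

Competitive equilibrium: 217 − 0.58Q = 145 + 0.22Q → Q* = 90, P* = 164.8.
At Q = 65: demand price = 217 − 0.58·65 = 179.3; supply price = 145 + 0.22·65 = 159.3.
ΔQ = 90 − 65 = 25; wedge = 179.3 − 159.3 = 20.
Deadweight loss = ½ × 25 × 20 = 250.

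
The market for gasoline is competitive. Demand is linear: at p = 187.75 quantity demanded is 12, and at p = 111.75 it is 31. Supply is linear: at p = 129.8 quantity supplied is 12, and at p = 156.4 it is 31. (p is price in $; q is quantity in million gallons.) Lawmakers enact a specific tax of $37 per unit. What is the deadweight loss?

Demand slope = (111.75 − 187.75)/(31 − 12) = −4, so p = 235.75 − 4q.
Supply slope = (156.4 − 129.8)/(31 − 12) = 1.4, so p = 113 + 1.4q.
Competitive equilibrium: 235.75 − 4q = 113 + 1.4q → q* = 22.7315, p* = 144.8241.
With the tax, the buyer price exceeds the seller price by 37: (235.75 − 4q) − (113 + 1.4q) = 37 → q' = 15.8796.
Δq = 22.7315 − 15.8796 = 6.8519; the wedge equals the tax, 37.
DWL = ½ × 6.8519 × 37 = $126.76 million.

$126.76 million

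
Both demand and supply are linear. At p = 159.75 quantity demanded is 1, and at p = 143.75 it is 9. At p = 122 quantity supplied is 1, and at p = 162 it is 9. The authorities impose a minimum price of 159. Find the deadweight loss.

Demand slope = (143.75 − 159.75)/(9 − 1) = −2, so p = 161.75 − 2q.
Supply slope = (162 − 122)/(9 − 1) = 5, so p = 117 + 5q.
Competitive equilibrium: 161.75 − 2q = 117 + 5q → q* = 6.3929, p* = 148.9643.
At the floor p = 159, quantity demanded = (161.75 − 159)/2 = 1.375.
Sellers' marginal cost at q' = 1.375: 117 + 5·1.375 = 123.875.
Δq = 6.3929 − 1.375 = 5.0179; wedge = 159 − 123.875 = 35.125.
The triangle = ½ × 5.0179 × 35.125 = 88.13.

88.13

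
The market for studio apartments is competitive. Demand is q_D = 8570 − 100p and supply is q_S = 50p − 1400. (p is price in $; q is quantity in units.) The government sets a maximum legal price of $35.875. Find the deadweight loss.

$35094.38

In inverse form: demand p = 85.7 − 0.01q, supply p = 28 + 0.02q.
Competitive equilibrium: 85.7 − 0.01q = 28 + 0.02q → q* = 1923.3333, p* = 66.4667.
At the ceiling p = 35.875, quantity supplied = (35.875 − 28)/0.02 = 393.75.
Willingness to pay at q' = 393.75: 85.7 − 0.01·393.75 = 81.7625.
Δq = 1923.3333 − 393.75 = 1529.5833; wedge = 81.7625 − 35.875 = 45.8875.
DWL = ½ × 1529.5833 × 45.8875 = $35094.38.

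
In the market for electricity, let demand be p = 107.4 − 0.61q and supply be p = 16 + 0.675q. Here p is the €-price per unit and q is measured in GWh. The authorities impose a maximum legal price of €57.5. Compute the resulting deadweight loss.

Competitive equilibrium: 107.4 − 0.61q = 16 + 0.675q → q* = 71.1284, p* = 64.0117.
At the ceiling p = 57.5, quantity supplied = (57.5 − 16)/0.675 = 61.4815.
Willingness to pay at q' = 61.4815: 107.4 − 0.61·61.4815 = 69.8963.
Δq = 71.1284 − 61.4815 = 9.6469; wedge = 69.8963 − 57.5 = 12.3963.
The triangle = ½ × 9.6469 × 12.3963 = €59.79.

€59.79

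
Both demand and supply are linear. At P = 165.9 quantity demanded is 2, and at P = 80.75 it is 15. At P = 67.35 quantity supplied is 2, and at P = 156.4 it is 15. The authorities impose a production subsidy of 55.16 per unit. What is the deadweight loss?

113.53

Demand slope = (80.75 − 165.9)/(15 − 2) = −6.55, so P = 179 − 6.55Q.
Supply slope = (156.4 − 67.35)/(15 − 2) = 6.85, so P = 53.65 + 6.85Q.
Competitive equilibrium: 179 − 6.55Q = 53.65 + 6.85Q → Q* = 9.3545, P* = 117.7282.
The subsidy lowers effective supply by 55.16: P = 6.85Q − 1.51.
New quantity: 179 − 6.55Q = 6.85Q − 1.51 → Q' = 13.4709.
Overproduction ΔQ = 13.4709 − 9.3545 = 4.1164; wedge = subsidy = 55.16.
DWL = ½ × 4.1164 × 55.16 = 113.53.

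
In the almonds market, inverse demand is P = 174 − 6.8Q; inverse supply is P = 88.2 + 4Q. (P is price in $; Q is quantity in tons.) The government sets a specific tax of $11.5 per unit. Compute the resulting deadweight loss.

$6.12

Competitive equilibrium: 174 − 6.8Q = 88.2 + 4Q → Q* = 7.9444, P* = 119.9778.
With the tax, the buyer price exceeds the seller price by 11.5: (174 − 6.8Q) − (88.2 + 4Q) = 11.5 → Q' = 6.8796.
ΔQ = 7.9444 − 6.8796 = 1.0648; the wedge equals the tax, 11.5.
The triangle = ½ × 1.0648 × 11.5 = $6.12.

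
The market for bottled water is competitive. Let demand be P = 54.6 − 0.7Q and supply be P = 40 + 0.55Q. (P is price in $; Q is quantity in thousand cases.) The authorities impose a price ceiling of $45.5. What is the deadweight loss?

$1.764 thousand

Competitive equilibrium: 54.6 − 0.7Q = 40 + 0.55Q → Q* = 11.68, P* = 46.424.
At the ceiling P = 45.5, quantity supplied = (45.5 − 40)/0.55 = 10.
Willingness to pay at Q' = 10: 54.6 − 0.7·10 = 47.6.
ΔQ = 11.68 − 10 = 1.68; wedge = 47.6 − 45.5 = 2.1.
DWL = ½ × 1.68 × 2.1 = $1.764 thousand.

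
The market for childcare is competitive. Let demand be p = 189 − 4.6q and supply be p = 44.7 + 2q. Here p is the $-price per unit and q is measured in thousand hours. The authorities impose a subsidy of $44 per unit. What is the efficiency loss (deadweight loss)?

Competitive equilibrium: 189 − 4.6q = 44.7 + 2q → q* = 21.8636, p* = 88.4273.
The subsidy lowers effective supply by 44: p = 0.7 + 2q.
New quantity: 189 − 4.6q = 0.7 + 2q → q' = 28.5303.
Overproduction Δq = 28.5303 − 21.8636 = 6.6667; wedge = subsidy = 44.
The triangle = ½ × 6.6667 × 44 = $146.67 thousand.

$146.67 thousand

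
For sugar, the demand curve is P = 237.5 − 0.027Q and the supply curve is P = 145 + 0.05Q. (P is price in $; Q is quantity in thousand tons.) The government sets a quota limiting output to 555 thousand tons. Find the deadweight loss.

Competitive equilibrium: 237.5 − 0.027Q = 145 + 0.05Q → Q* = 1201.2987, P* = 205.0649.
At Q = 555: demand price = 237.5 − 0.027·555 = 222.515; supply price = 145 + 0.05·555 = 172.75.
ΔQ = 1201.2987 − 555 = 646.2987; wedge = 222.515 − 172.75 = 49.765.
The triangle = ½ × 646.2987 × 49.765 = $16081.53 thousand.

$16081.53 thousand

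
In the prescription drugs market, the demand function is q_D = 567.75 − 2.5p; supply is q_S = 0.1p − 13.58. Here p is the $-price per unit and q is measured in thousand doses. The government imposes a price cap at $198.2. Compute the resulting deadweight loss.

$33.52 thousand

In inverse form: demand p = 227.1 − 0.4q, supply p = 135.8 + 10q.
Competitive equilibrium: 227.1 − 0.4q = 135.8 + 10q → q* = 8.7788, p* = 223.5885.
At the ceiling p = 198.2, quantity supplied = (198.2 − 135.8)/10 = 6.24.
Willingness to pay at q' = 6.24: 227.1 − 0.4·6.24 = 224.604.
Δq = 8.7788 − 6.24 = 2.5388; wedge = 224.604 − 198.2 = 26.404.
The triangle = ½ × 2.5388 × 26.404 = $33.52 thousand.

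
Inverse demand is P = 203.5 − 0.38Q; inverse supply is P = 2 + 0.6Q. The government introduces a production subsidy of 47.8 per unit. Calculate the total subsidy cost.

12159.73

Competitive equilibrium: 203.5 − 0.38Q = 2 + 0.6Q → Q* = 205.61224, P* = 125.36735.
The subsidy lowers effective supply by 47.8: P = 0.6Q − 45.8.
New quantity: 203.5 − 0.38Q = 0.6Q − 45.8 → Q' = 254.38776.
Total subsidy cost = 47.8 × 254.38776 = 12159.73.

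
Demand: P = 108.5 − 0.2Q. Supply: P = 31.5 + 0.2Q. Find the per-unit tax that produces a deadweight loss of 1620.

36

Competitive equilibrium: 108.5 − 0.2Q = 31.5 + 0.2Q → Q* = 192.5, P* = 70.
A tax t gives ΔQ = t/0.4 and wedge t, so DWL = t²/0.8.
t²/0.8 = 1620 → t² = 1296 → t = 36.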